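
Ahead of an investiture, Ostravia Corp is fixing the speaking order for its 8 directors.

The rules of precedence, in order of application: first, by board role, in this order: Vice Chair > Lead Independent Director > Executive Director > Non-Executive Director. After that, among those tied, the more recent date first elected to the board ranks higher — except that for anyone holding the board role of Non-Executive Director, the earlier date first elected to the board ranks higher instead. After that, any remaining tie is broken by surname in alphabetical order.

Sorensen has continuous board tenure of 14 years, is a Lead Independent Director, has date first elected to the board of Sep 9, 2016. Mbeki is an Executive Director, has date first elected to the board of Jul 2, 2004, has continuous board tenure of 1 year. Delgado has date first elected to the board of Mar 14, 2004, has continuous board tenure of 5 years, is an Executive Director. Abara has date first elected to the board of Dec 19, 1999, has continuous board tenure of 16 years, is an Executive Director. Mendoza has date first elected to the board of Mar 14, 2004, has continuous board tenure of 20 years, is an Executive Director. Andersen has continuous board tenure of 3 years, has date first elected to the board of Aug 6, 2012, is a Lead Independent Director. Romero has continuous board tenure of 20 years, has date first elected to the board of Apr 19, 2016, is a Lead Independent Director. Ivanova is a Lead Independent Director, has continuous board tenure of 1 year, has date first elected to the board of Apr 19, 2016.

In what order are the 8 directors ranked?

Sorensen, Ivanova, Romero, Andersen, Mbeki, Delgado, Mendoza, Abara

By board role: Sorensen, Ivanova, Romero and Andersen (Lead Independent Director); then Mbeki, Delgado, Mendoza and Abara (Executive Director).
Among Sorensen, Ivanova, Romero and Andersen, by date first elected to the board (later first): Sorensen (Sep 9, 2016) before Ivanova and Romero (Apr 19, 2016) before Andersen (Aug 6, 2012).
Among Ivanova and Romero, alphabetically by surname: Ivanova before Romero.
Among Mbeki, Delgado, Mendoza and Abara, by date first elected to the board (later first): Mbeki (Jul 2, 2004) before Delgado and Mendoza (Mar 14, 2004) before Abara (Dec 19, 1999).
Among Delgado and Mendoza, alphabetically by surname: Delgado before Mendoza.
Full order: Sorensen, Ivanova, Romero, Andersen, Mbeki, Delgado, Mendoza, Abara.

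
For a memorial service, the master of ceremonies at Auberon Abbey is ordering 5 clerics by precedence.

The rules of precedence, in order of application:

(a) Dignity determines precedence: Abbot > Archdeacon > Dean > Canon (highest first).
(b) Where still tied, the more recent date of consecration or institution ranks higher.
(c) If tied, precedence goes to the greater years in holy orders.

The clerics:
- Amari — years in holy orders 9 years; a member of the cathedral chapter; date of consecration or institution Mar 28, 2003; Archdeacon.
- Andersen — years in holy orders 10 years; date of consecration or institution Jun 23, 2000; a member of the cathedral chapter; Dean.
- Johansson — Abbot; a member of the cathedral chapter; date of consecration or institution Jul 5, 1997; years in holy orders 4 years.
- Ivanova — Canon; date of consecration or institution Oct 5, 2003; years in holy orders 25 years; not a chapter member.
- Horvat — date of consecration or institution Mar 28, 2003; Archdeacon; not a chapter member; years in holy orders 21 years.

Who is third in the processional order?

Amari

By dignity: Johansson (Abbot); then Horvat and Amari (Archdeacon); then Andersen (Dean); then Ivanova (Canon).
Horvat and Amari both have date of consecration or institution Mar 28, 2003, so the next rule applies.
Among Horvat and Amari, by years in holy orders (higher first): Horvat (21 years) before Amari (9 years).
Order: Johansson, Horvat, Amari, Andersen, Ivanova.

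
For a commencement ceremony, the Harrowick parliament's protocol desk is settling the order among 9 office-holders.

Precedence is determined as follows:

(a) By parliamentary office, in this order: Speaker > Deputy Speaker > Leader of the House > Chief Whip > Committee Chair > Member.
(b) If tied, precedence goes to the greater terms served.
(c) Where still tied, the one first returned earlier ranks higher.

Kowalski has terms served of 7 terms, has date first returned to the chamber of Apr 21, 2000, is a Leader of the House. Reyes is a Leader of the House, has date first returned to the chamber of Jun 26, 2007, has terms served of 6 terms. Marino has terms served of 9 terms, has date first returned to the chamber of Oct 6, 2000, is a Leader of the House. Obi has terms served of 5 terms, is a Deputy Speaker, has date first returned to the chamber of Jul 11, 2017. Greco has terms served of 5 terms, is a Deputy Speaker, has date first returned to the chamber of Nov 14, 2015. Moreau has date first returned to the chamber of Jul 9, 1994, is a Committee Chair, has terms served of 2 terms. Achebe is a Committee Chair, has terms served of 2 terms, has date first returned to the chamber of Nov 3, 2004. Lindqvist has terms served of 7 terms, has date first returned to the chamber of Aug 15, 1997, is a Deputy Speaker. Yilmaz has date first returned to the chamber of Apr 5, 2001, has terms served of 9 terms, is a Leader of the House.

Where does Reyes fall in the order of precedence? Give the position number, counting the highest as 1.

7

By parliamentary office: Lindqvist, Greco and Obi (Deputy Speaker); then Marino, Yilmaz, Kowalski and Reyes (Leader of the House); then Moreau and Achebe (Committee Chair).
Among Lindqvist, Greco and Obi, by terms served (higher first): Lindqvist (7 terms) before Greco and Obi (5 terms).
Among Greco and Obi, by date first returned to the chamber (earlier first): Greco (Nov 14, 2015) before Obi (Jul 11, 2017).
Among Marino, Yilmaz, Kowalski and Reyes, by terms served (higher first): Marino and Yilmaz (9 terms) before Kowalski (7 terms) before Reyes (6 terms).
Among Marino and Yilmaz, by date first returned to the chamber (earlier first): Marino (Oct 6, 2000) before Yilmaz (Apr 5, 2001).
Moreau and Achebe both have terms served 2 terms, so the next rule applies.
Among Moreau and Achebe, by date first returned to the chamber (earlier first): Moreau (Jul 9, 1994) before Achebe (Nov 3, 2004).
Order: Lindqvist, Greco, Obi, Marino, Yilmaz, Kowalski, Reyes, Moreau, Achebe. So position 7.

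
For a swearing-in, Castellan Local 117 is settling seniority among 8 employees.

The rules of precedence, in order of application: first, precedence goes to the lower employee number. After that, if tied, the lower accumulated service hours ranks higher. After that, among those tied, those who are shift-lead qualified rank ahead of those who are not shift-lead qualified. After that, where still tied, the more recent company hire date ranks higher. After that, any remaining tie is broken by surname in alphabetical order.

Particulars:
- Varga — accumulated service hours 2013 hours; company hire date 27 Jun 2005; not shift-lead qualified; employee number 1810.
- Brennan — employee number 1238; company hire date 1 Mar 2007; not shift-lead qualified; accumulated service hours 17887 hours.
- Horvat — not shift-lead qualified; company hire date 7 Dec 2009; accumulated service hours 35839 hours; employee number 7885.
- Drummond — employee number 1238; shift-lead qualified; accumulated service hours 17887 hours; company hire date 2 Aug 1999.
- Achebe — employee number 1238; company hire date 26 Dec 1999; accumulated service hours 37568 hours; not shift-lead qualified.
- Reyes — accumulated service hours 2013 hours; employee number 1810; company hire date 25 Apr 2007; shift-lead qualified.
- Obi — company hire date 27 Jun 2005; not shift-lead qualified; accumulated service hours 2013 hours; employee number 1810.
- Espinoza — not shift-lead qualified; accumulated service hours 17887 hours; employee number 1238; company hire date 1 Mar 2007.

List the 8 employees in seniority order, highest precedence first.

Drummond, Brennan, Espinoza, Achebe, Reyes, Obi, Varga, Horvat

By employee number (lower first): Drummond, Brennan, Espinoza and Achebe (each 1238); then Reyes, Obi and Varga (each 1810); then Horvat (7885).
Among Drummond, Brennan, Espinoza and Achebe, by accumulated service hours (lower first): Drummond, Brennan and Espinoza (17887 hours) before Achebe (37568 hours).
Among Drummond, Brennan and Espinoza, shift-lead qualified before not shift-lead qualified: Drummond (shift-lead qualified) before Brennan and Espinoza (not shift-lead qualified).
Brennan and Espinoza both have company hire date 1 Mar 2007, so the next rule applies.
Among Brennan and Espinoza, alphabetically by surname: Brennan before Espinoza.
Reyes, Obi and Varga all have accumulated service hours 2013 hours, so the next rule applies.
Among Reyes, Obi and Varga, shift-lead qualified before not shift-lead qualified: Reyes (shift-lead qualified) before Obi and Varga (not shift-lead qualified).
Obi and Varga both have company hire date 27 Jun 2005, so the next rule applies.
Among Obi and Varga, alphabetically by surname: Obi before Varga.
Full order: Drummond, Brennan, Espinoza, Achebe, Reyes, Obi, Varga, Horvat.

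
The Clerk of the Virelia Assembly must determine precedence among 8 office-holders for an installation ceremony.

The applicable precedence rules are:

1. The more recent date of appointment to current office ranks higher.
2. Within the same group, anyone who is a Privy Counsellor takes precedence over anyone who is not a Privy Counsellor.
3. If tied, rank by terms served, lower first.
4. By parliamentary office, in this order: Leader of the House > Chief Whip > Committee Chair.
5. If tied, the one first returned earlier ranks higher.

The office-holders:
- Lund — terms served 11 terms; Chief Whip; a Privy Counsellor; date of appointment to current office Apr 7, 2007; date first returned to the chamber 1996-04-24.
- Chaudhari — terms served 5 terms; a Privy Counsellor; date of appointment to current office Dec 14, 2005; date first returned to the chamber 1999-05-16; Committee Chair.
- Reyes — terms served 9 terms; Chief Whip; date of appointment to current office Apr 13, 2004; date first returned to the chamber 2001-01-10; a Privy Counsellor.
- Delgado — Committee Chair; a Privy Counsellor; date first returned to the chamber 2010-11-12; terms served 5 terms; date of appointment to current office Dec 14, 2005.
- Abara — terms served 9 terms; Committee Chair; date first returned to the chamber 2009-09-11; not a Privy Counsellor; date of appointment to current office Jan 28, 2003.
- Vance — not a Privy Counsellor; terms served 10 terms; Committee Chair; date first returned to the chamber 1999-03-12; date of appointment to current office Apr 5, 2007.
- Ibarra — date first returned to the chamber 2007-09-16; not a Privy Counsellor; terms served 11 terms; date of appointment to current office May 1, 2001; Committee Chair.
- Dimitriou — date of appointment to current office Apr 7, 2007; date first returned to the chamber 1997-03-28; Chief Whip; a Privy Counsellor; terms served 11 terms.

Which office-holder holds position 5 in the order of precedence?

By date of appointment to current office (later first): Lund and Dimitriou (both Apr 7, 2007); then Vance (Apr 5, 2007); then Chaudhari and Delgado (both Dec 14, 2005); then Reyes (Apr 13, 2004); then Abara (Jan 28, 2003); then Ibarra (May 1, 2001).
Lund and Dimitriou are each a Privy Counsellor, so the next rule applies.
Lund and Dimitriou both have terms served 11 terms, so the next rule applies.
Lund and Dimitriou are each Chief Whip, so the next rule applies.
Among Lund and Dimitriou, by date first returned to the chamber (earlier first): Lund (1996-04-24) before Dimitriou (1997-03-28).
Chaudhari and Delgado are each a Privy Counsellor, so the next rule applies.
Chaudhari and Delgado both have terms served 5 terms, so the next rule applies.
Chaudhari and Delgado are each Committee Chair, so the next rule applies.
Among Chaudhari and Delgado, by date first returned to the chamber (earlier first): Chaudhari (1999-05-16) before Delgado (2010-11-12).
Order: Lund, Dimitriou, Vance, Chaudhari, Delgado, Reyes, Abara, Ibarra.

Delgado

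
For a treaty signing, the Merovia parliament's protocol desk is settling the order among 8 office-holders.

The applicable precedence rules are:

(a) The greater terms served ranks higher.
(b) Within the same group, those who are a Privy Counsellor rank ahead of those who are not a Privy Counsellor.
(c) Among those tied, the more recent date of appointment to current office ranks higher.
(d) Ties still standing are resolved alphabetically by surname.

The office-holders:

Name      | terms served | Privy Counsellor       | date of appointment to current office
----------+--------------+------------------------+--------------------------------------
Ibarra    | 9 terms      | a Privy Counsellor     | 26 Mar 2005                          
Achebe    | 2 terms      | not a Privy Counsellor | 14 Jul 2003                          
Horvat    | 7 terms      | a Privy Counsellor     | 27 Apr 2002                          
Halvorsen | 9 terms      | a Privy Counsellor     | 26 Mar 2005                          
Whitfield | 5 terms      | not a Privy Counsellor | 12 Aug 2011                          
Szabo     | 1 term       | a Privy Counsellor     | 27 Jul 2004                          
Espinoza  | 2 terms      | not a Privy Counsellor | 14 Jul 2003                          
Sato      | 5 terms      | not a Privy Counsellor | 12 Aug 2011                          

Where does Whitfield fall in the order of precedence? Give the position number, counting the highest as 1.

By terms served (higher first): Halvorsen and Ibarra (both 9 terms); then Horvat (7 terms); then Sato and Whitfield (both 5 terms); then Achebe and Espinoza (both 2 terms); then Szabo (1 term).
Halvorsen and Ibarra are each a Privy Counsellor, so the next rule applies.
Halvorsen and Ibarra both have date of appointment to current office 26 Mar 2005, so the next rule applies.
Among Halvorsen and Ibarra, alphabetically by surname: Halvorsen before Ibarra.
Sato and Whitfield are each not a Privy Counsellor, so the next rule applies.
Sato and Whitfield both have date of appointment to current office 12 Aug 2011, so the next rule applies.
Among Sato and Whitfield, alphabetically by surname: Sato before Whitfield.
Achebe and Espinoza are each not a Privy Counsellor, so the next rule applies.
Achebe and Espinoza both have date of appointment to current office 14 Jul 2003, so the next rule applies.
Among Achebe and Espinoza, alphabetically by surname: Achebe before Espinoza.
Order: Halvorsen, Ibarra, Horvat, Sato, Whitfield, Achebe, Espinoza, Szabo. So position 5.

5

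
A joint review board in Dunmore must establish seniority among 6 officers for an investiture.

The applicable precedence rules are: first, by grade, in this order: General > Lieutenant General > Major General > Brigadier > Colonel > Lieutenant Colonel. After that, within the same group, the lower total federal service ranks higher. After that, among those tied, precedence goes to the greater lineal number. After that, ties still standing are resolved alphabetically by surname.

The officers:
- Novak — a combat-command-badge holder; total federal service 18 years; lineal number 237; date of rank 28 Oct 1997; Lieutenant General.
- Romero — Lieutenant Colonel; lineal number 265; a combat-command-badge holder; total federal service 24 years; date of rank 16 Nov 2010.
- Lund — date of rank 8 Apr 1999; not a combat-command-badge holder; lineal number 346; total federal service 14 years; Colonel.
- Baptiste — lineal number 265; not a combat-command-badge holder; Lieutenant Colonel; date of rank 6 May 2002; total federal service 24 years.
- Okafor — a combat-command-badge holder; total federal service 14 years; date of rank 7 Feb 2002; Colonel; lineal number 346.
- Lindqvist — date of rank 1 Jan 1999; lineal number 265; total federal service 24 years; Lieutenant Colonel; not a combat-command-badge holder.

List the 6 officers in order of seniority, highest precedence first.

Novak, Lund, Okafor, Baptiste, Lindqvist, Romero

By grade: Novak (Lieutenant General); then Lund and Okafor (Colonel); then Baptiste, Lindqvist and Romero (Lieutenant Colonel).
Lund and Okafor both have total federal service 14 years, so the next rule applies.
Lund and Okafor both have lineal number 346, so the next rule applies.
Among Lund and Okafor, alphabetically by surname: Lund before Okafor.
Baptiste, Lindqvist and Romero all have total federal service 24 years, so the next rule applies.
Baptiste, Lindqvist and Romero all have lineal number 265, so the next rule applies.
Among Baptiste, Lindqvist and Romero, alphabetically by surname: Baptiste before Lindqvist before Romero.
Full order: Novak, Lund, Okafor, Baptiste, Lindqvist, Romero.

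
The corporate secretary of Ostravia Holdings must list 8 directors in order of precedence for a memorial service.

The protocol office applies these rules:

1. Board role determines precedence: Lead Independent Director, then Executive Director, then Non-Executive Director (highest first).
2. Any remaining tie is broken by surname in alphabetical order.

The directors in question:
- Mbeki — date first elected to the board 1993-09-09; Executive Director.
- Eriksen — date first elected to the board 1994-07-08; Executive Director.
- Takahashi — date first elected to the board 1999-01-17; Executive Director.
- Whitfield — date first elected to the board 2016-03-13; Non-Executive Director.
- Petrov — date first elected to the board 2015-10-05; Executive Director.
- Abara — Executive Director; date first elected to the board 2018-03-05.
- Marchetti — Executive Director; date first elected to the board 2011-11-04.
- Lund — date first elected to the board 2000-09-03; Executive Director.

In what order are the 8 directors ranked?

Abara, Eriksen, Lund, Marchetti, Mbeki, Petrov, Takahashi, Whitfield

By board role: Abara, Eriksen, Lund, Marchetti, Mbeki, Petrov and Takahashi (Executive Director); then Whitfield (Non-Executive Director).
Among Abara, Eriksen, Lund, Marchetti, Mbeki, Petrov and Takahashi, alphabetically by surname: Abara before Eriksen before Lund before Marchetti before Mbeki before Petrov before Takahashi.
Full order: Abara, Eriksen, Lund, Marchetti, Mbeki, Petrov, Takahashi, Whitfield.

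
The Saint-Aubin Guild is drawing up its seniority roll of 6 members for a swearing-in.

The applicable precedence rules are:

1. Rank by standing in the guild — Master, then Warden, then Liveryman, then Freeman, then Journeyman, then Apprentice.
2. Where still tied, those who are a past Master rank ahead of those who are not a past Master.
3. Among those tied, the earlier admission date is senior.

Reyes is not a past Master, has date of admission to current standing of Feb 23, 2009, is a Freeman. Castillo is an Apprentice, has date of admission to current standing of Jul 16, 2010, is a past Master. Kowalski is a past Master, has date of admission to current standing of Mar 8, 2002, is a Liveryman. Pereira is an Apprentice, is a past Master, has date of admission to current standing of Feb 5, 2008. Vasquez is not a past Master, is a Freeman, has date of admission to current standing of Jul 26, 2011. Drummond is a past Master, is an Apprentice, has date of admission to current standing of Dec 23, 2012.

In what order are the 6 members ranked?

Kowalski, Reyes, Vasquez, Pereira, Castillo, Drummond

By standing in the guild: Kowalski (Liveryman); then Reyes and Vasquez (Freeman); then Pereira, Castillo and Drummond (Apprentice).
Reyes and Vasquez are each not a past Master, so the next rule applies.
Among Reyes and Vasquez, by date of admission to current standing (earlier first): Reyes (Feb 23, 2009) before Vasquez (Jul 26, 2011).
Pereira, Castillo and Drummond are each a past Master, so the next rule applies.
Among Pereira, Castillo and Drummond, by date of admission to current standing (earlier first): Pereira (Feb 5, 2008) before Castillo (Jul 16, 2010) before Drummond (Dec 23, 2012).
Full order: Kowalski, Reyes, Vasquez, Pereira, Castillo, Drummond.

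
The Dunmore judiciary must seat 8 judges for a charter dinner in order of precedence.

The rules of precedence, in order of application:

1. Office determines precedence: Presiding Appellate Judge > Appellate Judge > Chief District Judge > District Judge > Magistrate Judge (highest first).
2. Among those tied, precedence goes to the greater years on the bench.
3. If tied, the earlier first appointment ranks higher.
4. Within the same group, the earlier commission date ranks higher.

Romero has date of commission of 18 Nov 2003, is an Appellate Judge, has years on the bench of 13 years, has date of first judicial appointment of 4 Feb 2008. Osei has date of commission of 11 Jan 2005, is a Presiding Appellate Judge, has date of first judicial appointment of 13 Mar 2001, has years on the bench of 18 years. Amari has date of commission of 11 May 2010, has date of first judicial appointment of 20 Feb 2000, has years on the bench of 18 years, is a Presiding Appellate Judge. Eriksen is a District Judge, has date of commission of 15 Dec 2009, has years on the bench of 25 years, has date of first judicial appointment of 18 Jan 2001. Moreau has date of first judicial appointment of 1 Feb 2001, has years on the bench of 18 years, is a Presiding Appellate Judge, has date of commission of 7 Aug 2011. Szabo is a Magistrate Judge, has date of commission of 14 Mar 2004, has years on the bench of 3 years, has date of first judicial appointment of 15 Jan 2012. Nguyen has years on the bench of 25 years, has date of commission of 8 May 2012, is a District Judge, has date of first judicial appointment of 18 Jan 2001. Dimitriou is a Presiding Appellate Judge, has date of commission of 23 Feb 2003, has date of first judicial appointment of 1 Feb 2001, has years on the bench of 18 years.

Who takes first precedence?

By office: Amari, Dimitriou, Moreau and Osei (Presiding Appellate Judge); then Romero (Appellate Judge); then Eriksen and Nguyen (District Judge); then Szabo (Magistrate Judge).
Amari, Dimitriou, Moreau and Osei all have years on the bench 18 years, so the next rule applies.
Among Amari, Dimitriou, Moreau and Osei, by date of first judicial appointment (earlier first): Amari (20 Feb 2000) before Dimitriou and Moreau (1 Feb 2001) before Osei (13 Mar 2001).
Among Dimitriou and Moreau, by date of commission (earlier first): Dimitriou (23 Feb 2003) before Moreau (7 Aug 2011).
Eriksen and Nguyen both have years on the bench 25 years, so the next rule applies.
Eriksen and Nguyen both have date of first judicial appointment 18 Jan 2001, so the next rule applies.
Among Eriksen and Nguyen, by date of commission (earlier first): Eriksen (15 Dec 2009) before Nguyen (8 May 2012).
Order: Amari, Dimitriou, Moreau, Osei, Romero, Eriksen, Nguyen, Szabo.

Amari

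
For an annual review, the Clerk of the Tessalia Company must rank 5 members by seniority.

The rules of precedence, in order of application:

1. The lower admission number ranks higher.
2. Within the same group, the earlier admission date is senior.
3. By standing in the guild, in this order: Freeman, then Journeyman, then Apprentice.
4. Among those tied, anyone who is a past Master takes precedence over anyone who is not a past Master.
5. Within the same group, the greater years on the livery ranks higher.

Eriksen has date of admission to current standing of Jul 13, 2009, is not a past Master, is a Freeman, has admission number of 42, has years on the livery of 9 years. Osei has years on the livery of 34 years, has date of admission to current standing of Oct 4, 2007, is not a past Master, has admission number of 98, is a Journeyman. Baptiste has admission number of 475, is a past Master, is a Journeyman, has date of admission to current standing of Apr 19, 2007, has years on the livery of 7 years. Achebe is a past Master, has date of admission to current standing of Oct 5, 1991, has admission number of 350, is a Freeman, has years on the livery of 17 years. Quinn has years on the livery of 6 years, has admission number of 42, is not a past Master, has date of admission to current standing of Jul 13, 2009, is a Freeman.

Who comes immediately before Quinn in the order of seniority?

Eriksen

By admission number (lower first): Eriksen and Quinn (both 42); then Osei (98); then Achebe (350); then Baptiste (475).
Eriksen and Quinn both have date of admission to current standing Jul 13, 2009, so the next rule applies.
Eriksen and Quinn are each Freeman, so the next rule applies.
Eriksen and Quinn are each not a past Master, so the next rule applies.
Among Eriksen and Quinn, by years on the livery (higher first): Eriksen (9 years) before Quinn (6 years).
Order: Eriksen, Quinn, Osei, Achebe, Baptiste.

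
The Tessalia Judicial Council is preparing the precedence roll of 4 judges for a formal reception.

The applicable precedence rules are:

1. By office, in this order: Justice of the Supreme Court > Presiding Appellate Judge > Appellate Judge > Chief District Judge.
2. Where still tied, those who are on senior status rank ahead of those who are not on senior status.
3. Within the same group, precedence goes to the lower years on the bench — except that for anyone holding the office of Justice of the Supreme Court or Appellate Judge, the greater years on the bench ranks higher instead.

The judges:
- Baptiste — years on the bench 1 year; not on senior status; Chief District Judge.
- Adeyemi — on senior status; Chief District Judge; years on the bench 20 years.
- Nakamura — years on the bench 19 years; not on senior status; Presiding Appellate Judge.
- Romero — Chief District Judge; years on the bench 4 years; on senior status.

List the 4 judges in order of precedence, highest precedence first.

By office: Nakamura (Presiding Appellate Judge); then Romero, Adeyemi and Baptiste (Chief District Judge).
Among Romero, Adeyemi and Baptiste, on senior status before not on senior status: Romero and Adeyemi (on senior status) before Baptiste (not on senior status).
Among Romero and Adeyemi, by years on the bench (lower first): Romero (4 years) before Adeyemi (20 years).
Full order: Nakamura, Romero, Adeyemi, Baptiste.

Nakamura, Romero, Adeyemi, Baptiste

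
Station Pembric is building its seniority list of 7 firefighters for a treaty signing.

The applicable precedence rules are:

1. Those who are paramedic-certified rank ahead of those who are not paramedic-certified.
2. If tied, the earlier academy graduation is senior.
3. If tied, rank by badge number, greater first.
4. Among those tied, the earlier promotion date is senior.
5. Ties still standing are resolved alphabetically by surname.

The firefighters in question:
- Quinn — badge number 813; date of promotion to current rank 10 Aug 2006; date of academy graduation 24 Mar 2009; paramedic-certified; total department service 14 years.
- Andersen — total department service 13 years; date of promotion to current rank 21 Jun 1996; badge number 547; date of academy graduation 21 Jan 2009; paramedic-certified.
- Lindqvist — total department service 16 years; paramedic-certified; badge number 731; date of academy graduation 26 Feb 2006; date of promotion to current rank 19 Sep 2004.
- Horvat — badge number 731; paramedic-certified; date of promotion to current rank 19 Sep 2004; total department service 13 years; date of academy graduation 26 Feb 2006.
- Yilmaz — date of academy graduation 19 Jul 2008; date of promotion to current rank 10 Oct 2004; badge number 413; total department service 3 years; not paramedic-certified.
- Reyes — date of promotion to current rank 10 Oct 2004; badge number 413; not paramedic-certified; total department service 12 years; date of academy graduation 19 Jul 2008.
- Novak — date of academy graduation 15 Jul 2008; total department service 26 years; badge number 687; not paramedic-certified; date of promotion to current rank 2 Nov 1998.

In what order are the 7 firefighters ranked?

By the first rule: Horvat, Lindqvist, Andersen and Quinn (each paramedic-certified); then Novak, Reyes and Yilmaz (each not paramedic-certified).
Among Horvat, Lindqvist, Andersen and Quinn, by date of academy graduation (earlier first): Horvat and Lindqvist (26 Feb 2006) before Andersen (21 Jan 2009) before Quinn (24 Mar 2009).
Horvat and Lindqvist both have badge number 731, so the next rule applies.
Horvat and Lindqvist both have date of promotion to current rank 19 Sep 2004, so the next rule applies.
Among Horvat and Lindqvist, alphabetically by surname: Horvat before Lindqvist.
Among Novak, Reyes and Yilmaz, by date of academy graduation (earlier first): Novak (15 Jul 2008) before Reyes and Yilmaz (19 Jul 2008).
Reyes and Yilmaz both have badge number 413, so the next rule applies.
Reyes and Yilmaz both have date of promotion to current rank 10 Oct 2004, so the next rule applies.
Among Reyes and Yilmaz, alphabetically by surname: Reyes before Yilmaz.
Full order: Horvat, Lindqvist, Andersen, Quinn, Novak, Reyes, Yilmaz.

Horvat, Lindqvist, Andersen, Quinn, Novak, Reyes, Yilmaz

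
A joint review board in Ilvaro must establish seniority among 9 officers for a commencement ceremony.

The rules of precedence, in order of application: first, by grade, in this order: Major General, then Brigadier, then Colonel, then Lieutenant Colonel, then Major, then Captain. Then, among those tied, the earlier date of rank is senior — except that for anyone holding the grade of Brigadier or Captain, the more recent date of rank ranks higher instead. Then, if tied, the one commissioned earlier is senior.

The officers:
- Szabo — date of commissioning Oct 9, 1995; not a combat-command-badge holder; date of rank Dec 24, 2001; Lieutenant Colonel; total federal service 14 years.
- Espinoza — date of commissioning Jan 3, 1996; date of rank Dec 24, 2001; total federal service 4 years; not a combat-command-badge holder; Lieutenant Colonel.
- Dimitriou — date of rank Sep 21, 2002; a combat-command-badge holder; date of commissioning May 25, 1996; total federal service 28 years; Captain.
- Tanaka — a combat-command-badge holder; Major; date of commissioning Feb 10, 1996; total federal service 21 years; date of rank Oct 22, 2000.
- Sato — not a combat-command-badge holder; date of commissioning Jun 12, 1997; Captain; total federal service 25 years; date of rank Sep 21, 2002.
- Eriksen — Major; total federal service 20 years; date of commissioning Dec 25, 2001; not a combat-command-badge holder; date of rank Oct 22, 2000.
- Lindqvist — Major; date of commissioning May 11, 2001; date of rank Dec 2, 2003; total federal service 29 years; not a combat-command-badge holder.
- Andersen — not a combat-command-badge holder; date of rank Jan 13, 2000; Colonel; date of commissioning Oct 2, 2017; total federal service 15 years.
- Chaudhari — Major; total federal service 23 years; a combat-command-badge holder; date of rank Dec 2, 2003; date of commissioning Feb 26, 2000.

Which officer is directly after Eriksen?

By grade: Andersen (Colonel); then Szabo and Espinoza (Lieutenant Colonel); then Tanaka, Eriksen, Chaudhari and Lindqvist (Major); then Dimitriou and Sato (Captain).
Szabo and Espinoza both have date of rank Dec 24, 2001, so the next rule applies.
Among Szabo and Espinoza, by date of commissioning (earlier first): Szabo (Oct 9, 1995) before Espinoza (Jan 3, 1996).
Among Tanaka, Eriksen, Chaudhari and Lindqvist, by date of rank (earlier first): Tanaka and Eriksen (Oct 22, 2000) before Chaudhari and Lindqvist (Dec 2, 2003).
Among Tanaka and Eriksen, by date of commissioning (earlier first): Tanaka (Feb 10, 1996) before Eriksen (Dec 25, 2001).
Among Chaudhari and Lindqvist, by date of commissioning (earlier first): Chaudhari (Feb 26, 2000) before Lindqvist (May 11, 2001).
Dimitriou and Sato both have date of rank Sep 21, 2002, so the next rule applies.
Among Dimitriou and Sato, by date of commissioning (earlier first): Dimitriou (May 25, 1996) before Sato (Jun 12, 1997).
Order: Andersen, Szabo, Espinoza, Tanaka, Eriksen, Chaudhari, Lindqvist, Dimitriou, Sato.

Chaudhari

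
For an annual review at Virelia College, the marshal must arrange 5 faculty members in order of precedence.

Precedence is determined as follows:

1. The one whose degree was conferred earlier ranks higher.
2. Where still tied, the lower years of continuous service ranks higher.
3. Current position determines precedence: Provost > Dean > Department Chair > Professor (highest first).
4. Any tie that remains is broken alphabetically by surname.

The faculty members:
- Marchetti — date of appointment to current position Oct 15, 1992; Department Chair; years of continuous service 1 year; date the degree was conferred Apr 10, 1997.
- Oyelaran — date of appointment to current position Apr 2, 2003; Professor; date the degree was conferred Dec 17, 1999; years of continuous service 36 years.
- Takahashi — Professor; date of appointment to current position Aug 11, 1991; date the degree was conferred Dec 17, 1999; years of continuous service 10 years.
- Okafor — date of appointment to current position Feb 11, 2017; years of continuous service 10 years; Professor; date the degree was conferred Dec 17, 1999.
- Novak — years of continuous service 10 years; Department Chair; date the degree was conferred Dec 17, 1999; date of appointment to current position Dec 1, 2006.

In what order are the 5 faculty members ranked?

Marchetti, Novak, Okafor, Takahashi, Oyelaran

By date the degree was conferred (earlier first): Marchetti (Apr 10, 1997); then Novak, Okafor, Takahashi and Oyelaran (each Dec 17, 1999).
Among Novak, Okafor, Takahashi and Oyelaran, by years of continuous service (lower first): Novak, Okafor and Takahashi (10 years) before Oyelaran (36 years).
Among Novak, Okafor and Takahashi, by current position: Novak (Department Chair) before Okafor and Takahashi (Professor).
Among Okafor and Takahashi, alphabetically by surname: Okafor before Takahashi.
Full order: Marchetti, Novak, Okafor, Takahashi, Oyelaran.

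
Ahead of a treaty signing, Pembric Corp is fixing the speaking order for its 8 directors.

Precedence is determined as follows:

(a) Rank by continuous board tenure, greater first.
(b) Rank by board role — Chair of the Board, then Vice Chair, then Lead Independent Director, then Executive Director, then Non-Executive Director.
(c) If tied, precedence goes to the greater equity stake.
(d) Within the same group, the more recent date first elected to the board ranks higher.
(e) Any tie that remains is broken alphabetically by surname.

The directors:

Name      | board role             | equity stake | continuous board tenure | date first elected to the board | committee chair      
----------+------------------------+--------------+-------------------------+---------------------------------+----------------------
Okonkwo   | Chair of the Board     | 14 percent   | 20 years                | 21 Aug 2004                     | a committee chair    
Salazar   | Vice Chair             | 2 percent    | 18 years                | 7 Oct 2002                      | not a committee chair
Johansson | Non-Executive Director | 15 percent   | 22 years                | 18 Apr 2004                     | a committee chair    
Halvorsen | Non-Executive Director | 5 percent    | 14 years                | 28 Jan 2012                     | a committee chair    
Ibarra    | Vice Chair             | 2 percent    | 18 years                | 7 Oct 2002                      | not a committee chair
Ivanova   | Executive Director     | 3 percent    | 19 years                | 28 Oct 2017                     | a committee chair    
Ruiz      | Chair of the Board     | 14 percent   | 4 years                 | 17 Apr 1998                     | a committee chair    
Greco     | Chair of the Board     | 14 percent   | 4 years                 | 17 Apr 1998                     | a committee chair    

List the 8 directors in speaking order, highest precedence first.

Johansson, Okonkwo, Ivanova, Ibarra, Salazar, Halvorsen, Greco, Ruiz

By continuous board tenure (higher first): Johansson (22 years); then Okonkwo (20 years); then Ivanova (19 years); then Ibarra and Salazar (both 18 years); then Halvorsen (14 years); then Greco and Ruiz (both 4 years).
Ibarra and Salazar are each Vice Chair, so the next rule applies.
Ibarra and Salazar both have equity stake 2 percent, so the next rule applies.
Ibarra and Salazar both have date first elected to the board 7 Oct 2002, so the next rule applies.
Among Ibarra and Salazar, alphabetically by surname: Ibarra before Salazar.
Greco and Ruiz are each Chair of the Board, so the next rule applies.
Greco and Ruiz both have equity stake 14 percent, so the next rule applies.
Greco and Ruiz both have date first elected to the board 17 Apr 1998, so the next rule applies.
Among Greco and Ruiz, alphabetically by surname: Greco before Ruiz.
Full order: Johansson, Okonkwo, Ivanova, Ibarra, Salazar, Halvorsen, Greco, Ruiz.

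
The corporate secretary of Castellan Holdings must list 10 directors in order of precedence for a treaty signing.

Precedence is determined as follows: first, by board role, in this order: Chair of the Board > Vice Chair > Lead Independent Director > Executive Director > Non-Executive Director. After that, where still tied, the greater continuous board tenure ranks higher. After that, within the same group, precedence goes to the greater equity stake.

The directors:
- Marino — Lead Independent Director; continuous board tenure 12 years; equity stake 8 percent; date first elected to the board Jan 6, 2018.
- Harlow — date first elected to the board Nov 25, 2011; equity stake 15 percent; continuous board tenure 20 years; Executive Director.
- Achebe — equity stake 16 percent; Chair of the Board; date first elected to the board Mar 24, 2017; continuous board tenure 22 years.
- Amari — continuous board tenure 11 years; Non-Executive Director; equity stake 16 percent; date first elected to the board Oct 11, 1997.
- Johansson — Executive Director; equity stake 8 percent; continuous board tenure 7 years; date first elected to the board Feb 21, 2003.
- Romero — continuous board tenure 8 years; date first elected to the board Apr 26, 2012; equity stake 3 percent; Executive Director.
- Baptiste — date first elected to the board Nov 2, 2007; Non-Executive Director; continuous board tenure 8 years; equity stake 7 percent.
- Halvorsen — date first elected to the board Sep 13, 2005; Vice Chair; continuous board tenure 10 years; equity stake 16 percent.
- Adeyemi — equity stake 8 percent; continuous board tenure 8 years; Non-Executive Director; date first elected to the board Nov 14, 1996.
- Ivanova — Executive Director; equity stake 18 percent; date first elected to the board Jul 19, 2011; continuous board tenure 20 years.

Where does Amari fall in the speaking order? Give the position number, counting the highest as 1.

8

By board role: Achebe (Chair of the Board); then Halvorsen (Vice Chair); then Marino (Lead Independent Director); then Ivanova, Harlow, Romero and Johansson (Executive Director); then Amari, Adeyemi and Baptiste (Non-Executive Director).
Among Ivanova, Harlow, Romero and Johansson, by continuous board tenure (higher first): Ivanova and Harlow (20 years) before Romero (8 years) before Johansson (7 years).
Among Ivanova and Harlow, by equity stake (higher first): Ivanova (18 percent) before Harlow (15 percent).
Among Amari, Adeyemi and Baptiste, by continuous board tenure (higher first): Amari (11 years) before Adeyemi and Baptiste (8 years).
Among Adeyemi and Baptiste, by equity stake (higher first): Adeyemi (8 percent) before Baptiste (7 percent).
Order: Achebe, Halvorsen, Marino, Ivanova, Harlow, Romero, Johansson, Amari, Adeyemi, Baptiste. So position 8.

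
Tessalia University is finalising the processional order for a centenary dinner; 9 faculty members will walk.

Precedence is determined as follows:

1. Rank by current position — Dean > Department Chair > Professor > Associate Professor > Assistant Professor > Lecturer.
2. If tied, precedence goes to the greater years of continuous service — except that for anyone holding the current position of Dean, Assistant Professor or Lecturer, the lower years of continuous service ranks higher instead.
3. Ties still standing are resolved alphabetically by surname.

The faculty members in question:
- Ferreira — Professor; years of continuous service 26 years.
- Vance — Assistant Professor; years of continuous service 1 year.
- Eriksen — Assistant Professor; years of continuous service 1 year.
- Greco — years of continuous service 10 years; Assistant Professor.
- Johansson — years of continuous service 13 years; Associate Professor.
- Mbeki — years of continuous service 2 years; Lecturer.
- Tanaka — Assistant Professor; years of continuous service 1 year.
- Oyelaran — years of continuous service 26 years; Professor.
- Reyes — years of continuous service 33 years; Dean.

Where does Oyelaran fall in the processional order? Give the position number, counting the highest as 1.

3

By current position: Reyes (Dean); then Ferreira and Oyelaran (Professor); then Johansson (Associate Professor); then Eriksen, Tanaka, Vance and Greco (Assistant Professor); then Mbeki (Lecturer).
Ferreira and Oyelaran both have years of continuous service 26 years, so the next rule applies.
Among Ferreira and Oyelaran, alphabetically by surname: Ferreira before Oyelaran.
Among Eriksen, Tanaka, Vance and Greco, by years of continuous service (lower first) (reversed rule for this group): Eriksen, Tanaka and Vance (1 year) before Greco (10 years).
Among Eriksen, Tanaka and Vance, alphabetically by surname: Eriksen before Tanaka before Vance.
Order: Reyes, Ferreira, Oyelaran, Johansson, Eriksen, Tanaka, Vance, Greco, Mbeki. So position 3.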